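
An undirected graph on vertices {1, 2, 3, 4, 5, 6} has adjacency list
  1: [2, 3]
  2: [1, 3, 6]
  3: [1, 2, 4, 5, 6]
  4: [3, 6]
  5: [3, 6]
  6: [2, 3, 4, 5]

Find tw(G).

A width-2 tree decomposition is:
Bags: B1 = {3, 5, 6}  B2 = {2, 3, 6}  B3 = {1, 2, 3}  B4 = {3, 4, 6}
Tree: B1–B2, B2–B3, B1–B4
The largest bag has 3 vertices, giving width 2; this decomposition certifies tw(G) ≤ 2. Conversely, {1, 2, 3} is a clique of size 3, and the vertices of any clique must share a bag in every tree decomposition; so some bag has ≥ 3 vertices and tw(G) ≥ 2. Combining the bounds, tw(G) = 2.

2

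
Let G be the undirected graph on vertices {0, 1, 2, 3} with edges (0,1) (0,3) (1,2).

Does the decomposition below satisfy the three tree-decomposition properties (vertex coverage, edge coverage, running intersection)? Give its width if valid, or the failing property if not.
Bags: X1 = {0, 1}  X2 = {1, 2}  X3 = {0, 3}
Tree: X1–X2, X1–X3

Yes; width 1.

Checking the three conditions: (i) the bags cover all of {0, 1, 2, 3}; (ii) for each edge, some bag contains both endpoints; (iii) the bags containing any fixed vertex form a subtree. All hold, so the decomposition is valid with width 2 − 1 = 1.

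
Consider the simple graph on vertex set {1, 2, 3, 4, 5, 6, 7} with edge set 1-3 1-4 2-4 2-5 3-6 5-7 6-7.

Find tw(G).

A width-2 tree decomposition is:
Bags: B1 = {2, 5, 7}  B2 = {2, 4, 7}  B3 = {1, 4, 7}  B4 = {1, 3, 7}  B5 = {3, 6, 7}
Tree: B1–B2, B2–B3, B3–B4, B4–B5
Each bag holds 3 vertices, so the decomposition has width 2, which upper-bounds the treewidth. The edges 7–5–2–4–1–3–6–7 form a cycle, so G is not a tree and its treewidth is at least 2. Hence tw(G) = 2 exactly.

2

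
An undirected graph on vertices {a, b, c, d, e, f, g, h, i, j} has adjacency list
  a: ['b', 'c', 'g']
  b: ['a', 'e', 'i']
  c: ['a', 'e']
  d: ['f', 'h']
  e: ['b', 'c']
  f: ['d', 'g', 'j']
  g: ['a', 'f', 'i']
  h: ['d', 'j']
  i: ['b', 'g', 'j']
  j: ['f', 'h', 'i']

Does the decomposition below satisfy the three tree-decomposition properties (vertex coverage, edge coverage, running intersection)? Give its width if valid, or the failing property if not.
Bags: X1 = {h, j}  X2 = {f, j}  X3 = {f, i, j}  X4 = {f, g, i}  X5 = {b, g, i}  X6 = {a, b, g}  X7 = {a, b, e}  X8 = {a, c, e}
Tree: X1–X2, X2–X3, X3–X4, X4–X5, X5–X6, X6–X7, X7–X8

A tree decomposition must satisfy three properties: every vertex lies in some bag; for every edge, both endpoints lie together in some bag; and for every vertex, the bags containing it form a connected subtree. Here vertex d appears in no bag, so the decomposition is invalid.

No — vertex d appears in no bag.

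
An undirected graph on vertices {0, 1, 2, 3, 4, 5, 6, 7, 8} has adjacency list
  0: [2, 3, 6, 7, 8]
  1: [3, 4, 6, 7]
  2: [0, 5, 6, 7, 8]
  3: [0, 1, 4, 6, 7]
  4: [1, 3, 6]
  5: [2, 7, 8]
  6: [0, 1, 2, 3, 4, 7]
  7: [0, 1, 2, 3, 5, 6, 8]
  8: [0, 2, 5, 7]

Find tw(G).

A width-3 tree decomposition is:
Bags: B1 = {0, 2, 6, 7}  B2 = {0, 2, 7, 8}  B3 = {2, 5, 7, 8}  B4 = {0, 3, 6, 7}  B5 = {1, 3, 6, 7}  B6 = {1, 3, 4, 6}
Tree: B1–B2, B2–B3, B1–B4, B4–B5, B5–B6
Every bag has size at most 4, so the width is 4 − 1 = 3 and tw(G) ≤ 3. Conversely, {1, 3, 4, 6} is a clique of size 4, and the vertices of any clique must share a bag in every tree decomposition; so some bag has ≥ 4 vertices and tw(G) ≥ 3. Hence tw(G) = 3 exactly.

3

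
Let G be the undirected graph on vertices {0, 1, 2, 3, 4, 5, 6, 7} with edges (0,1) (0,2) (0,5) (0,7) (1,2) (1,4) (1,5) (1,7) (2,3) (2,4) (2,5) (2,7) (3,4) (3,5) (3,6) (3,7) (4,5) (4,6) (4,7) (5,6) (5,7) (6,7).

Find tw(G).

4

A width-4 tree decomposition is:
Bags: B1 = {2, 3, 4, 5, 7}  B2 = {1, 2, 4, 5, 7}  B3 = {0, 1, 2, 5, 7}  B4 = {3, 4, 5, 6, 7}
Tree: B1–B2, B2–B3, B1–B4
Every bag has size at most 5, so the width is 5 − 1 = 4 and tw(G) ≤ 4. Conversely, {0, 1, 2, 5, 7} is a clique of size 5, and the vertices of any clique must share a bag in every tree decomposition; so some bag has ≥ 5 vertices and tw(G) ≥ 4. The upper and lower bounds meet at 4, so that is the treewidth.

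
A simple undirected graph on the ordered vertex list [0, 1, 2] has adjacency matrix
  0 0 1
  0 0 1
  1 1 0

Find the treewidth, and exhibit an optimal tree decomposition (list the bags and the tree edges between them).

The largest bag has 2 vertices, giving width 1; this decomposition certifies tw(G) ≤ 1. Any graph with an edge has treewidth ≥ 1, and G has the edge 2–0. The upper and lower bounds meet at 1, so that is the treewidth.

Treewidth 1.
One such decomposition:
Bags: B1 = {0, 2}  B2 = {1, 2}
Tree: B1–B2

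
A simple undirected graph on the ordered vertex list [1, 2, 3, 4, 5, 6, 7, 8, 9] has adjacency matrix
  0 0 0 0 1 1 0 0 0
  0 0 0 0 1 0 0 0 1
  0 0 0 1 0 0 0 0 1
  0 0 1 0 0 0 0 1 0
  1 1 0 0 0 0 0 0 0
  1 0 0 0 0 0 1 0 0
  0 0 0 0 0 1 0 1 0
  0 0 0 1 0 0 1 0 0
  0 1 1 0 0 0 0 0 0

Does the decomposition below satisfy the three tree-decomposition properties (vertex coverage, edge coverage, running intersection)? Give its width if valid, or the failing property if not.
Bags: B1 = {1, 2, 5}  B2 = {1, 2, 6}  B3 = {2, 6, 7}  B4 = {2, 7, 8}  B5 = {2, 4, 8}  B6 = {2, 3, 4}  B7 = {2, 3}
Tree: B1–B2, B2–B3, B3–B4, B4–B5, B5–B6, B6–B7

No — vertex 9 appears in no bag.

A tree decomposition must satisfy three properties: every vertex lies in some bag; for every edge, both endpoints lie together in some bag; and for every vertex, the bags containing it form a connected subtree. Here vertex 9 appears in no bag, so the decomposition is invalid.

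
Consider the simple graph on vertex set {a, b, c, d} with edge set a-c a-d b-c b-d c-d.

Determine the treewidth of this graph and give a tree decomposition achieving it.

The largest bag has 3 vertices, giving width 2; this decomposition certifies tw(G) ≤ 2. On the other hand G contains the 3-clique {a, c, d}. A clique must lie in a single bag of any decomposition, so no decomposition can have width below 2. Therefore the treewidth is 2.

Treewidth 2.
One optimal decomposition is:
Bags: B1 = {a, c, d}  B2 = {b, c, d}
Tree: B1–B2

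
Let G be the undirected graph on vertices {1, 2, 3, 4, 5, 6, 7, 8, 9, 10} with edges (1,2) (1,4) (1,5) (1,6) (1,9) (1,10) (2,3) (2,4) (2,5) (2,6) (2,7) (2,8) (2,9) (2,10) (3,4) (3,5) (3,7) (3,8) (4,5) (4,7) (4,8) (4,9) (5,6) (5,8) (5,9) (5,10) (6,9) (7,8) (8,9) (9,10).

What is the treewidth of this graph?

A width-4 tree decomposition is:
Bags: B1 = {2, 4, 5, 8, 9}  B2 = {1, 2, 4, 5, 9}  B3 = {1, 2, 5, 6, 9}  B4 = {2, 3, 4, 5, 8}  B5 = {1, 2, 5, 9, 10}  B6 = {2, 3, 4, 7, 8}
Tree: B1–B2, B2–B3, B1–B4, B2–B5, B4–B6
Every bag has size at most 5, so the width is 5 − 1 = 4 and tw(G) ≤ 4. For the lower bound, the 5 vertices {2, 4, 5, 8, 9} are pairwise adjacent, and any tree decomposition puts a clique entirely inside one bag — forcing width ≥ 4. Therefore the treewidth is 4.

4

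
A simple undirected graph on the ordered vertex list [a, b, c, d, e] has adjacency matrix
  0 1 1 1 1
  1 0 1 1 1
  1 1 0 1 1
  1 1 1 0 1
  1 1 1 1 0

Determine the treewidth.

4

A width-4 tree decomposition is:
Bags: B1 = {a, b, c, d, e}
Tree: (single bag)
A single bag containing all 5 vertices is trivially a valid decomposition of width 4. For the lower bound, the 5 vertices {a, b, c, d, e} are pairwise adjacent, and any tree decomposition puts a clique entirely inside one bag — forcing width ≥ 4. Combining the bounds, tw(G) = 4.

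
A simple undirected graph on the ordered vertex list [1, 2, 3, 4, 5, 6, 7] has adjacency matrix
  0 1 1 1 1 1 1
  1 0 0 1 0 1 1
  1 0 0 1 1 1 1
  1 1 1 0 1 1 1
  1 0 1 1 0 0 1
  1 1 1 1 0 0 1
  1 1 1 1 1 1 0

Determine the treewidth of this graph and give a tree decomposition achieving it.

Treewidth 4.
One such decomposition:
Bags: B1 = {1, 3, 4, 5, 7}  B2 = {1, 3, 4, 6, 7}  B3 = {1, 2, 4, 6, 7}
Tree: B1–B2, B2–B3

Every bag has size at most 5, so the width is 5 − 1 = 4 and tw(G) ≤ 4. Conversely, {1, 2, 4, 6, 7} is a clique of size 5, and the vertices of any clique must share a bag in every tree decomposition; so some bag has ≥ 5 vertices and tw(G) ≥ 4. Hence tw(G) = 4 exactly.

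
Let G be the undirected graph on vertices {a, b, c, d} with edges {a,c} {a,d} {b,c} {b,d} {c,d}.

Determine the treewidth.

2

A width-2 tree decomposition is:
Bags: B1 = {a, c, d}  B2 = {b, c, d}
Tree: B1–B2
Every bag has size at most 3, so the width is 3 − 1 = 2 and tw(G) ≤ 2. Conversely, {a, c, d} is a clique of size 3, and the vertices of any clique must share a bag in every tree decomposition; so some bag has ≥ 3 vertices and tw(G) ≥ 2. Hence tw(G) = 2 exactly.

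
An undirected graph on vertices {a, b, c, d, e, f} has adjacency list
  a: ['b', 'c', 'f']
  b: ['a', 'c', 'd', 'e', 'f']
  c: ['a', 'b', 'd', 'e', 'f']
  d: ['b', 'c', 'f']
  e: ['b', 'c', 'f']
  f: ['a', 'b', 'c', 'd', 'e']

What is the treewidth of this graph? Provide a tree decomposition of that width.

Treewidth 3.
One optimal decomposition is:
Bags: B1 = {b, c, e, f}  B2 = {a, b, c, f}  B3 = {b, c, d, f}
Tree: B1–B2, B1–B3

Each bag holds 4 vertices, so the decomposition has width 3, which upper-bounds the treewidth. Conversely, {b, c, d, f} is a clique of size 4, and the vertices of any clique must share a bag in every tree decomposition; so some bag has ≥ 4 vertices and tw(G) ≥ 3. Combining the bounds, tw(G) = 3.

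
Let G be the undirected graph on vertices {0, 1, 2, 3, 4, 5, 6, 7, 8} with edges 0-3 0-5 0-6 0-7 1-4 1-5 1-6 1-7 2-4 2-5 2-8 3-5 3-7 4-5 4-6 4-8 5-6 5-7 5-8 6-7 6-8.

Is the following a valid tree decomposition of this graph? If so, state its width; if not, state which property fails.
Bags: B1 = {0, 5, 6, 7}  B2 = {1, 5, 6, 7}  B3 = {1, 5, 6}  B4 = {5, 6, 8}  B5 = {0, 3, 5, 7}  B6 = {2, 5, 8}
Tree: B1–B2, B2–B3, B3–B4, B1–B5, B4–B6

No — vertex 4 appears in no bag.

A tree decomposition must satisfy three properties: every vertex lies in some bag; for every edge, both endpoints lie together in some bag; and for every vertex, the bags containing it form a connected subtree. Here vertex 4 appears in no bag, so the decomposition is invalid.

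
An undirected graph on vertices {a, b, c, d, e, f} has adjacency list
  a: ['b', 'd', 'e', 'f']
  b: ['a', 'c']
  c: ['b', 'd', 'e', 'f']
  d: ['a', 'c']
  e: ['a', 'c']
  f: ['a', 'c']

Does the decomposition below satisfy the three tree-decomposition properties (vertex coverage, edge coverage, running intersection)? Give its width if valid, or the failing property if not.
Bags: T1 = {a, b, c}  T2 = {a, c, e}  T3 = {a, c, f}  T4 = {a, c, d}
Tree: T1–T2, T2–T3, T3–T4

Yes; width 2.

Vertex coverage: the bags together contain {a, b, c, d, e, f}, the full vertex set. Edge coverage: each edge of G has both endpoints in at least one bag. Running intersection: for every vertex, the bags containing it form a connected subtree. All three properties hold, so this is a valid tree decomposition of width max|bag| − 1 = 2, and hence tw(G) ≤ 2.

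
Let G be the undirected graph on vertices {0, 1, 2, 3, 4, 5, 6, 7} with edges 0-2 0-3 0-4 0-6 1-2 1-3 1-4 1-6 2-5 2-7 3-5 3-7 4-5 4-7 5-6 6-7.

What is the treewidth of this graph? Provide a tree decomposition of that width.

The largest bag has 5 vertices, giving width 4; this decomposition certifies tw(G) ≤ 4. For the lower bound: the 5 vertex sets {1,6}, {4,5}, {2,7}, {0}, {3} are disjoint, each induces a connected subgraph, and every pair is joined by at least one edge of G. Contracting each set to a single vertex therefore yields K_{5} as a minor, and since treewidth is minor-monotone, tw(G) ≥ tw(K_{5}) = 4. Combining the bounds, tw(G) = 4.

Treewidth 4.
One such decomposition:
Bags: B1 = {0, 1, 5, 6, 7}  B2 = {0, 1, 4, 5, 7}  B3 = {0, 1, 2, 5, 7}  B4 = {0, 1, 3, 5, 7}
Tree: B1–B2, B2–B3, B3–B4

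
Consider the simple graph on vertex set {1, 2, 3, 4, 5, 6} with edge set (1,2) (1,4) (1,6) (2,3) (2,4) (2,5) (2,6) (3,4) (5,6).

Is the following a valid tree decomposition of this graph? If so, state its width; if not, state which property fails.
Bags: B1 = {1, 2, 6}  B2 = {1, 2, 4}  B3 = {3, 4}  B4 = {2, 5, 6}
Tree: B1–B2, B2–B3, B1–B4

No — edge (2,3) lies in no bag.

A tree decomposition must satisfy three properties: every vertex lies in some bag; for every edge, both endpoints lie together in some bag; and for every vertex, the bags containing it form a connected subtree. Here edge (2,3) lies in no bag, so the decomposition is invalid.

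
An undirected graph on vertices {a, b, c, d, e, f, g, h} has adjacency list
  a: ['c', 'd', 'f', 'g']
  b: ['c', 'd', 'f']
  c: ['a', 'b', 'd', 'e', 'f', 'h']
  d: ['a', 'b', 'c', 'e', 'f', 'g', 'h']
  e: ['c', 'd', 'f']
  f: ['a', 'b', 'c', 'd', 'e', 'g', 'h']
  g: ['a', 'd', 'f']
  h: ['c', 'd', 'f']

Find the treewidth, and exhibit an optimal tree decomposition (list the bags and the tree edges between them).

Each bag holds 4 vertices, so the decomposition has width 3, which upper-bounds the treewidth. On the other hand G contains the 4-clique {a, d, f, g}. A clique must lie in a single bag of any decomposition, so no decomposition can have width below 3. Combining the bounds, tw(G) = 3.

Treewidth 3.
Bags: B1 = {a, c, d, f}  B2 = {c, d, f, h}  B3 = {b, c, d, f}  B4 = {a, d, f, g}  B5 = {c, d, e, f}
Tree: B1–B2, B1–B3, B1–B4, B1–B5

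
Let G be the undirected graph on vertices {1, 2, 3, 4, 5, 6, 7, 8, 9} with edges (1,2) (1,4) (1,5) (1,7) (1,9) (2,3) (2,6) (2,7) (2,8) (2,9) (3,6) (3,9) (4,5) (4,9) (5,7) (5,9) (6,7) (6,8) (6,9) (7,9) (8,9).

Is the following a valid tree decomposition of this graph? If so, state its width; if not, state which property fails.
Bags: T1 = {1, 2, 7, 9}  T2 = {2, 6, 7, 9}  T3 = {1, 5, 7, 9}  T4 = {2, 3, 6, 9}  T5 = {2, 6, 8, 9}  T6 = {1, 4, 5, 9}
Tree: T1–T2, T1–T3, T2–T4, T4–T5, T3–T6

Yes; width 3.

Every vertex of G appears in some bag (union = {1, 2, 3, 4, 5, 6, 7, 8, 9}); every edge is covered by a bag; and for each vertex v the set of bags containing v is connected in the bag tree. The decomposition is therefore valid. The largest bag has 4 vertices, so the width is 3.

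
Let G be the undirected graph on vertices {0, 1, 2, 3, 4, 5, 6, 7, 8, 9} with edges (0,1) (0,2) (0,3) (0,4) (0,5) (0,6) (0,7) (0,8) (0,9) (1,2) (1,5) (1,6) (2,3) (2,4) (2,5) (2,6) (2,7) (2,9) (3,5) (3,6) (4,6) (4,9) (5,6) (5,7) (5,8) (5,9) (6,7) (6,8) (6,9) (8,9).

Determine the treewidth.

A width-4 tree decomposition is:
Bags: B1 = {0, 1, 2, 5, 6}  B2 = {0, 2, 5, 6, 9}  B3 = {0, 2, 4, 6, 9}  B4 = {0, 2, 3, 5, 6}  B5 = {0, 5, 6, 8, 9}  B6 = {0, 2, 5, 6, 7}
Tree: B1–B2, B2–B3, B2–B4, B2–B5, B1–B6
The largest bag has 5 vertices, giving width 4; this decomposition certifies tw(G) ≤ 4. For the lower bound, the 5 vertices {0, 5, 6, 8, 9} are pairwise adjacent, and any tree decomposition puts a clique entirely inside one bag — forcing width ≥ 4. Combining the bounds, tw(G) = 4.

4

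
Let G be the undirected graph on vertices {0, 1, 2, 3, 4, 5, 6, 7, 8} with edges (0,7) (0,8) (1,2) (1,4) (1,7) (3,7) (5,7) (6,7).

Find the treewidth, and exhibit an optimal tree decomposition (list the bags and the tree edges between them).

Treewidth 1.
One optimal decomposition is:
Bags: B1 = {1, 4}  B2 = {1, 7}  B3 = {6, 7}  B4 = {0, 7}  B5 = {1, 2}  B6 = {3, 7}  B7 = {0, 8}  B8 = {5, 7}
Tree: B1–B2, B2–B3, B2–B4, B1–B5, B2–B6, B4–B7, B4–B8

Every bag has size at most 2, so the width is 2 − 1 = 1 and tw(G) ≤ 1. G has an edge, so its treewidth is at least 1. Hence tw(G) = 1 exactly.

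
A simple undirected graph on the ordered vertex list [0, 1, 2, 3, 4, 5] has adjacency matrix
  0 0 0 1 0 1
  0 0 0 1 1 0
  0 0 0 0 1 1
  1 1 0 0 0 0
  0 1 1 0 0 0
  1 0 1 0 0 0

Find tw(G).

A width-2 tree decomposition is:
Bags: B1 = {2, 4, 5}  B2 = {0, 4, 5}  B3 = {0, 3, 4}  B4 = {1, 3, 4}
Tree: B1–B2, B2–B3, B3–B4
The largest bag has 3 vertices, giving width 2; this decomposition certifies tw(G) ≤ 2. For the lower bound, G contains the cycle 4–2–5–0–3–1–4, so G is not a forest; only forests have treewidth ≤ 1, hence tw(G) ≥ 2. Therefore the treewidth is 2.

2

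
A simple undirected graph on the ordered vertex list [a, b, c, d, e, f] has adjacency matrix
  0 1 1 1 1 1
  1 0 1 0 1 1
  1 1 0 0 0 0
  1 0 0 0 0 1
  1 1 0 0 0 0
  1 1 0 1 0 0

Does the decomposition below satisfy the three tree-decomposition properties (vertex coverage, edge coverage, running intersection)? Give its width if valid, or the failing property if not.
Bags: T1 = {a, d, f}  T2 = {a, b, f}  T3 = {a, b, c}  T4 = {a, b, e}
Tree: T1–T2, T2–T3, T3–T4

Yes; width 2.

Every vertex of G appears in some bag (union = {a, b, c, d, e, f}); every edge is covered by a bag; and for each vertex v the set of bags containing v is connected in the bag tree. The decomposition is therefore valid. The largest bag has 3 vertices, so the width is 2.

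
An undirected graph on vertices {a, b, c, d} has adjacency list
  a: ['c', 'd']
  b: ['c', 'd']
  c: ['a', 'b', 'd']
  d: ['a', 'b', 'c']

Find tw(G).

A width-2 tree decomposition is:
Bags: B1 = {b, c, d}  B2 = {a, c, d}
Tree: B1–B2
Each bag holds 3 vertices, so the decomposition has width 2, which upper-bounds the treewidth. For the lower bound, the 3 vertices {a, c, d} are pairwise adjacent, and any tree decomposition puts a clique entirely inside one bag — forcing width ≥ 2. Combining the bounds, tw(G) = 2.

2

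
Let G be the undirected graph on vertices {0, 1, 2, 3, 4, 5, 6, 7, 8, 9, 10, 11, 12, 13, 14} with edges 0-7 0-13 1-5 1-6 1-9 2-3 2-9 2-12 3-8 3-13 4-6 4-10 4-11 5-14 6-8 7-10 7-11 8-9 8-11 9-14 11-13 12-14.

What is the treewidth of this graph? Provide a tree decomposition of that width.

Each bag holds 4 vertices, so the decomposition has width 3, which upper-bounds the treewidth. For the lower bound: the 4 vertex sets {5,12,14}, {2}, {9}, {1,3,6,8} are disjoint, each induces a connected subgraph, and every pair is joined by at least one edge of G. Contracting each set to a single vertex therefore yields K_{4} as a minor, and since treewidth is minor-monotone, tw(G) ≥ tw(K_{4}) = 3. Hence tw(G) = 3 exactly.

Treewidth 3.
One optimal decomposition is:
Bags: B1 = {2, 5, 12, 14}  B2 = {2, 5, 9, 14}  B3 = {1, 2, 5, 9}  B4 = {1, 2, 3, 9}  B5 = {1, 3, 8, 9}  B6 = {1, 3, 6, 8}  B7 = {3, 6, 8, 13}  B8 = {6, 8, 11, 13}  B9 = {4, 6, 11, 13}  B10 = {0, 4, 11, 13}  B11 = {0, 4, 7, 11}  B12 = {0, 4, 7, 10}
Tree: B1–B2, B2–B3, B3–B4, B4–B5, B5–B6, B6–B7, B7–B8, B8–B9, B9–B10, B10–B11, B11–B12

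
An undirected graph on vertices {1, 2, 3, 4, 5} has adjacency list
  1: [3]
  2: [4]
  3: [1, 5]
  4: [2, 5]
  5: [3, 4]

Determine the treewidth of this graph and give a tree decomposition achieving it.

Treewidth 1.
One optimal decomposition is:
Bags: B1 = {3, 5}  B2 = {4, 5}  B3 = {2, 4}  B4 = {1, 3}
Tree: B1–B2, B2–B3, B1–B4

Every bag has size at most 2, so the width is 2 − 1 = 1 and tw(G) ≤ 1. G has an edge, so its treewidth is at least 1. The upper and lower bounds meet at 1, so that is the treewidth.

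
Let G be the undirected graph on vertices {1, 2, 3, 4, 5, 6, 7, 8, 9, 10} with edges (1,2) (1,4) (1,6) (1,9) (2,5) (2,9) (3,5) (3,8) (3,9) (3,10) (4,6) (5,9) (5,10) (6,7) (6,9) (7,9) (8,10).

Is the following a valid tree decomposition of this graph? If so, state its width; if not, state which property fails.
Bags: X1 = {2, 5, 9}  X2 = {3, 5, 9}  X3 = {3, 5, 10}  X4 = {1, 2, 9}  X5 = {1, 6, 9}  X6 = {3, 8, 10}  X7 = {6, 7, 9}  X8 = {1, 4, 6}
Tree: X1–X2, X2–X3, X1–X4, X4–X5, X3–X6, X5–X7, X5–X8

Vertex coverage: the bags together contain {1, 2, 3, 4, 5, 6, 7, 8, 9, 10}, the full vertex set. Edge coverage: each edge of G has both endpoints in at least one bag. Running intersection: for every vertex, the bags containing it form a connected subtree. All three properties hold, so this is a valid tree decomposition of width max|bag| − 1 = 2, and hence tw(G) ≤ 2.

Yes; width 2.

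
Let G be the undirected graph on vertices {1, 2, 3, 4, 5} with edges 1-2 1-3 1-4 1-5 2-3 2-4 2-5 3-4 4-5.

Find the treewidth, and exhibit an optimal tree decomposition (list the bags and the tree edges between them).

Treewidth 3.
One such decomposition:
Bags: B1 = {1, 2, 3, 4}  B2 = {1, 2, 4, 5}
Tree: B1–B2

The largest bag has 4 vertices, giving width 3; this decomposition certifies tw(G) ≤ 3. For the lower bound, the 4 vertices {1, 2, 3, 4} are pairwise adjacent, and any tree decomposition puts a clique entirely inside one bag — forcing width ≥ 3. Therefore the treewidth is 3.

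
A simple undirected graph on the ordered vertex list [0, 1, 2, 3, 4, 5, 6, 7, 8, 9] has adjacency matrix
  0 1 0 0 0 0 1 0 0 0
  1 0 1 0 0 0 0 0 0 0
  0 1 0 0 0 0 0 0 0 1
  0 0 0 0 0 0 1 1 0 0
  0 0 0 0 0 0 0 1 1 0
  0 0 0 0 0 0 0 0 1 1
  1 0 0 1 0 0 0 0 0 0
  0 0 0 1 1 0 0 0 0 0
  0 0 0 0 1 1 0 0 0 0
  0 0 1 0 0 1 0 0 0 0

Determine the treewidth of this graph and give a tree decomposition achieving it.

Treewidth 2.
One such decomposition:
Bags: B1 = {4, 7, 8}  B2 = {5, 7, 8}  B3 = {5, 7, 9}  B4 = {2, 7, 9}  B5 = {1, 2, 7}  B6 = {0, 1, 7}  B7 = {0, 6, 7}  B8 = {3, 6, 7}
Tree: B1–B2, B2–B3, B3–B4, B4–B5, B5–B6, B6–B7, B7–B8

The largest bag has 3 vertices, giving width 2; this decomposition certifies tw(G) ≤ 2. For the lower bound, G contains the cycle 7–4–8–5–9–2–1–0–6–3–7, so G is not a forest; only forests have treewidth ≤ 1, hence tw(G) ≥ 2. The upper and lower bounds meet at 2, so that is the treewidth.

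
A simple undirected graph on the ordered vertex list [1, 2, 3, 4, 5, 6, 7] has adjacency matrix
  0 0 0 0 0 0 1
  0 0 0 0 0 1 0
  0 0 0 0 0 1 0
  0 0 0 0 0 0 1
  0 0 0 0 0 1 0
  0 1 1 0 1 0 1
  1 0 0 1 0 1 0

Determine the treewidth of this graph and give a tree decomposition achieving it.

Every bag has size at most 2, so the width is 2 − 1 = 1 and tw(G) ≤ 1. Any graph with an edge has treewidth ≥ 1, and G has the edge 2–6. The upper and lower bounds meet at 1, so that is the treewidth.

Treewidth 1.
Bags: B1 = {2, 6}  B2 = {3, 6}  B3 = {6, 7}  B4 = {5, 6}  B5 = {4, 7}  B6 = {1, 7}
Tree: B1–B2, B1–B3, B3–B4, B3–B5, B3–B6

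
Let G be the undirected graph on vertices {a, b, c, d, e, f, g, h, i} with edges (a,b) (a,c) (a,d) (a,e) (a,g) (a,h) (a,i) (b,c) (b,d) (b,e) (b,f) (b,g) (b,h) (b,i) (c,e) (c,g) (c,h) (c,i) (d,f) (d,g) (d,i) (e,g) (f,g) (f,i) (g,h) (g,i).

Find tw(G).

A width-4 tree decomposition is:
Bags: B1 = {a, b, c, g, i}  B2 = {a, b, d, g, i}  B3 = {b, d, f, g, i}  B4 = {a, b, c, g, h}  B5 = {a, b, c, e, g}
Tree: B1–B2, B2–B3, B1–B4, B4–B5
Every bag has size at most 5, so the width is 5 − 1 = 4 and tw(G) ≤ 4. Conversely, {a, b, d, g, i} is a clique of size 5, and the vertices of any clique must share a bag in every tree decomposition; so some bag has ≥ 5 vertices and tw(G) ≥ 4. Therefore the treewidth is 4.

4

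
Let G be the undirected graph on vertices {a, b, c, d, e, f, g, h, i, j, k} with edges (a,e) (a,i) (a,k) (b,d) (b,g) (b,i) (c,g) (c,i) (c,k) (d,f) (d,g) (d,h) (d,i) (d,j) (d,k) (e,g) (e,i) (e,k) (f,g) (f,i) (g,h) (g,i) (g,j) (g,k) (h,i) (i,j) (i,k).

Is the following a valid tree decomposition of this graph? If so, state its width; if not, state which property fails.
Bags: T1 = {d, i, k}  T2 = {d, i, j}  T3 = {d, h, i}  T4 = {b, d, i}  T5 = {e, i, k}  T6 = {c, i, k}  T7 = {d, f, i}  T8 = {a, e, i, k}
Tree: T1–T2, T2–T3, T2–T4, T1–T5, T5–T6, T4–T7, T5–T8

No — vertex g appears in no bag.

A tree decomposition must satisfy three properties: every vertex lies in some bag; for every edge, both endpoints lie together in some bag; and for every vertex, the bags containing it form a connected subtree. Here vertex g appears in no bag, so the decomposition is invalid.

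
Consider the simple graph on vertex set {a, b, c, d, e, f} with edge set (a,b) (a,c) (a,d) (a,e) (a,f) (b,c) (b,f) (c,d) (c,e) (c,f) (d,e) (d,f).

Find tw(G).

A width-3 tree decomposition is:
Bags: B1 = {a, c, d, f}  B2 = {a, b, c, f}  B3 = {a, c, d, e}
Tree: B1–B2, B1–B3
Each bag holds 4 vertices, so the decomposition has width 3, which upper-bounds the treewidth. For the lower bound, the 4 vertices {a, c, d, e} are pairwise adjacent, and any tree decomposition puts a clique entirely inside one bag — forcing width ≥ 3. Therefore the treewidth is 3.

3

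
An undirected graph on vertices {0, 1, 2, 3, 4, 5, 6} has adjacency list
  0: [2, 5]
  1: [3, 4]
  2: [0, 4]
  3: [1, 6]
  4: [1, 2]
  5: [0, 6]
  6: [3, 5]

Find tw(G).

2

A width-2 tree decomposition is:
Bags: B1 = {0, 2, 4}  B2 = {0, 1, 4}  B3 = {0, 1, 3}  B4 = {0, 3, 6}  B5 = {0, 5, 6}
Tree: B1–B2, B2–B3, B3–B4, B4–B5
Each bag holds 3 vertices, so the decomposition has width 2, which upper-bounds the treewidth. For the lower bound, G contains the cycle 0–2–4–1–3–6–5–0, so G is not a forest; only forests have treewidth ≤ 1, hence tw(G) ≥ 2. The upper and lower bounds meet at 2, so that is the treewidth.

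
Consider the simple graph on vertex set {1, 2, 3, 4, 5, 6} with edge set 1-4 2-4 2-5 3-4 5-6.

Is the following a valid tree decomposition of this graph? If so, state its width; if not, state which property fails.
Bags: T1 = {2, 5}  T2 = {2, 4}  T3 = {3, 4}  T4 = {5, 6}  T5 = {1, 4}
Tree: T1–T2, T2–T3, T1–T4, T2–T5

Yes; width 1.

Checking the three conditions: (i) the bags cover all of {1, 2, 3, 4, 5, 6}; (ii) for each edge, some bag contains both endpoints; (iii) the bags containing any fixed vertex form a subtree. All hold, so the decomposition is valid with width 2 − 1 = 1.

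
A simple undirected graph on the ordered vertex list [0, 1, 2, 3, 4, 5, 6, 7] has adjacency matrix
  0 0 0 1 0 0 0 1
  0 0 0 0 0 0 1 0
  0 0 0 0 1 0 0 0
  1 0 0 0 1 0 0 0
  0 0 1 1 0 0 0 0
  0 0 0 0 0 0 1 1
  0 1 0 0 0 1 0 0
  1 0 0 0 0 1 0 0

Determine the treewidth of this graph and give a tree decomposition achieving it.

Treewidth 1.
Bags: B1 = {2, 4}  B2 = {3, 4}  B3 = {0, 3}  B4 = {0, 7}  B5 = {5, 7}  B6 = {5, 6}  B7 = {1, 6}
Tree: B1–B2, B2–B3, B3–B4, B4–B5, B5–B6, B6–B7

Each bag holds 2 vertices, so the decomposition has width 1, which upper-bounds the treewidth. G has an edge, so its treewidth is at least 1. Therefore the treewidth is 1.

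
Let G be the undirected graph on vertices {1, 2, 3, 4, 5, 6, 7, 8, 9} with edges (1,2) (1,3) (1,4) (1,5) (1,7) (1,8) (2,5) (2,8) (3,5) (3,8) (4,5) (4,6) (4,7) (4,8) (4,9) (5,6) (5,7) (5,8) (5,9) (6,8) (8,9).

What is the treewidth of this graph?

A width-3 tree decomposition is:
Bags: B1 = {1, 4, 5, 7}  B2 = {1, 4, 5, 8}  B3 = {4, 5, 6, 8}  B4 = {4, 5, 8, 9}  B5 = {1, 3, 5, 8}  B6 = {1, 2, 5, 8}
Tree: B1–B2, B2–B3, B2–B4, B2–B5, B5–B6
The largest bag has 4 vertices, giving width 3; this decomposition certifies tw(G) ≤ 3. On the other hand G contains the 4-clique {1, 2, 5, 8}. A clique must lie in a single bag of any decomposition, so no decomposition can have width below 3. Combining the bounds, tw(G) = 3.

3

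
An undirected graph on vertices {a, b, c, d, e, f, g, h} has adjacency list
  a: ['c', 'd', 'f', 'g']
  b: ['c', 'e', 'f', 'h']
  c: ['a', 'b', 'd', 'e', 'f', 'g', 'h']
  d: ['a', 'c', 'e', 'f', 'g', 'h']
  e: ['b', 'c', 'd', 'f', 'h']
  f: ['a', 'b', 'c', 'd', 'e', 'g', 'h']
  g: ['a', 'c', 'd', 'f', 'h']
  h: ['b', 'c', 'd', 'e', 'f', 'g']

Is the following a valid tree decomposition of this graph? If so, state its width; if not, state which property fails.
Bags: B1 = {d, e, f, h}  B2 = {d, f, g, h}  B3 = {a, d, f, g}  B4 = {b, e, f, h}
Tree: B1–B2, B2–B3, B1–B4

A tree decomposition must satisfy three properties: every vertex lies in some bag; for every edge, both endpoints lie together in some bag; and for every vertex, the bags containing it form a connected subtree. Here vertex c appears in no bag, so the decomposition is invalid.

No — vertex c appears in no bag.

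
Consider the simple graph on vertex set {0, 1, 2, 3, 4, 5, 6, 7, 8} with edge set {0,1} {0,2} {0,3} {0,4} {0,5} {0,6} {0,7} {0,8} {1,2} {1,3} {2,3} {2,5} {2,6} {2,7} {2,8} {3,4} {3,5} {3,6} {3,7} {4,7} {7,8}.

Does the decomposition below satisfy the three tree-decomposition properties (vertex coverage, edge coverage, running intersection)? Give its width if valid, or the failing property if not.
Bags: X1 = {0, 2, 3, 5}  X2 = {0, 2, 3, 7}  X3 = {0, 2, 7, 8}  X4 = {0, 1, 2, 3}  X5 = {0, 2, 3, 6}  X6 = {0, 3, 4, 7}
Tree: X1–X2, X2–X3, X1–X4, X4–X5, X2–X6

Vertex coverage: the bags together contain {0, 1, 2, 3, 4, 5, 6, 7, 8}, the full vertex set. Edge coverage: each edge of G has both endpoints in at least one bag. Running intersection: for every vertex, the bags containing it form a connected subtree. All three properties hold, so this is a valid tree decomposition of width max|bag| − 1 = 3, and hence tw(G) ≤ 3.

Yes; width 3.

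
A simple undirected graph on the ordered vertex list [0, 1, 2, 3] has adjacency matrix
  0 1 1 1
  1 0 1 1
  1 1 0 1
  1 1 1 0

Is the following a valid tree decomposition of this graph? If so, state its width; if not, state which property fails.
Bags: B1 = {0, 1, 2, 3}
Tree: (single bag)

Yes; width 3.

Vertex coverage: the bags together contain {0, 1, 2, 3}, the full vertex set. Edge coverage: each edge of G has both endpoints in at least one bag. Running intersection: for every vertex, the bags containing it form a connected subtree. All three properties hold, so this is a valid tree decomposition of width max|bag| − 1 = 3, and hence tw(G) ≤ 3.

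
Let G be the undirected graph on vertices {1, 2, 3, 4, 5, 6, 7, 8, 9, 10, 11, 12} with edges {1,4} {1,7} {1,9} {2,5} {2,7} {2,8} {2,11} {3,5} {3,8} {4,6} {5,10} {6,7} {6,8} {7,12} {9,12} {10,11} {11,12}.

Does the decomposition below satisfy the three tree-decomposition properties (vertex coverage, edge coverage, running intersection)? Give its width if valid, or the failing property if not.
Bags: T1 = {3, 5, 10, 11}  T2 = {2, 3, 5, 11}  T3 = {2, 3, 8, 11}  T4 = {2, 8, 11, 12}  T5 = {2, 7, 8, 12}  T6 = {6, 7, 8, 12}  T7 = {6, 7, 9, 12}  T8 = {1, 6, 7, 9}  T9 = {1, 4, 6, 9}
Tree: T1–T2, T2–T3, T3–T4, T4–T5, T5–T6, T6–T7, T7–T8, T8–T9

Yes; width 3.

Vertex coverage: the bags together contain {1, 2, 3, 4, 5, 6, 7, 8, 9, 10, 11, 12}, the full vertex set. Edge coverage: each edge of G has both endpoints in at least one bag. Running intersection: for every vertex, the bags containing it form a connected subtree. All three properties hold, so this is a valid tree decomposition of width max|bag| − 1 = 3, and hence tw(G) ≤ 3.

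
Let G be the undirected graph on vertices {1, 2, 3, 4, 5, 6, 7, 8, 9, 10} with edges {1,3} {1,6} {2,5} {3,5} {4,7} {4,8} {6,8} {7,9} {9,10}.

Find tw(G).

A width-1 tree decomposition is:
Bags: B1 = {2, 5}  B2 = {3, 5}  B3 = {1, 3}  B4 = {1, 6}  B5 = {6, 8}  B6 = {4, 8}  B7 = {4, 7}  B8 = {7, 9}  B9 = {9, 10}
Tree: B1–B2, B2–B3, B3–B4, B4–B5, B5–B6, B6–B7, B7–B8, B8–B9
The largest bag has 2 vertices, giving width 1; this decomposition certifies tw(G) ≤ 1. Any graph with an edge has treewidth ≥ 1, and G has the edge 2–5. Therefore the treewidth is 1.

1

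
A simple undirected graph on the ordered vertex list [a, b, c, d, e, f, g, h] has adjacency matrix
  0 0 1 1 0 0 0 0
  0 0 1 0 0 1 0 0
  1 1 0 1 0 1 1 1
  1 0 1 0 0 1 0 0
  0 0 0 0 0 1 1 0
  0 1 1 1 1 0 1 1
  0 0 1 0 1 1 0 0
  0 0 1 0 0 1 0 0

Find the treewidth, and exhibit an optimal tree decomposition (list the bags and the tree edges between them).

Each bag holds 3 vertices, so the decomposition has width 2, which upper-bounds the treewidth. For the lower bound, the 3 vertices {a, c, d} are pairwise adjacent, and any tree decomposition puts a clique entirely inside one bag — forcing width ≥ 2. Hence tw(G) = 2 exactly.

Treewidth 2.
One such decomposition:
Bags: B1 = {c, f, g}  B2 = {c, f, h}  B3 = {c, d, f}  B4 = {a, c, d}  B5 = {e, f, g}  B6 = {b, c, f}
Tree: B1–B2, B1–B3, B3–B4, B1–B5, B1–B6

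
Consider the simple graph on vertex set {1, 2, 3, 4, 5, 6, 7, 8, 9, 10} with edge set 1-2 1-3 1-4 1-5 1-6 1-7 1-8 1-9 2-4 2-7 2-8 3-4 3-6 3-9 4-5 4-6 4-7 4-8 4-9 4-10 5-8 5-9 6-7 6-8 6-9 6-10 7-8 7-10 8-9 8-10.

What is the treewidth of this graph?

A width-4 tree decomposition is:
Bags: B1 = {4, 6, 7, 8, 10}  B2 = {1, 4, 6, 7, 8}  B3 = {1, 4, 6, 8, 9}  B4 = {1, 4, 5, 8, 9}  B5 = {1, 3, 4, 6, 9}  B6 = {1, 2, 4, 7, 8}
Tree: B1–B2, B2–B3, B3–B4, B3–B5, B2–B6
Each bag holds 5 vertices, so the decomposition has width 4, which upper-bounds the treewidth. On the other hand G contains the 5-clique {1, 2, 4, 7, 8}. A clique must lie in a single bag of any decomposition, so no decomposition can have width below 4. Combining the bounds, tw(G) = 4.

4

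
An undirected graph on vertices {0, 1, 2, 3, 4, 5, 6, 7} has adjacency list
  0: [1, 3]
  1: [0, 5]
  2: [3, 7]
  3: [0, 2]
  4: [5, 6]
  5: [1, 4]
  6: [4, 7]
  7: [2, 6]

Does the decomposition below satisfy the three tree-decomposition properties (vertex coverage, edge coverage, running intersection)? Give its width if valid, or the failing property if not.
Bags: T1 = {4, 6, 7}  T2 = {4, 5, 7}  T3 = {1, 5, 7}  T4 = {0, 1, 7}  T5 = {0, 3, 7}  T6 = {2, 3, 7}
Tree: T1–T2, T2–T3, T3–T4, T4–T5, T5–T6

Vertex coverage: the bags together contain {0, 1, 2, 3, 4, 5, 6, 7}, the full vertex set. Edge coverage: each edge of G has both endpoints in at least one bag. Running intersection: for every vertex, the bags containing it form a connected subtree. All three properties hold, so this is a valid tree decomposition of width max|bag| − 1 = 2, and hence tw(G) ≤ 2.

Yes; width 2.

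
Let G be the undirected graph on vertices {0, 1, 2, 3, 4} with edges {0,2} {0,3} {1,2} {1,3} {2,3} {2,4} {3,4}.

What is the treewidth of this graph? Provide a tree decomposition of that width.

Treewidth 2.
One such decomposition:
Bags: B1 = {2, 3, 4}  B2 = {1, 2, 3}  B3 = {0, 2, 3}
Tree: B1–B2, B2–B3

Every bag has size at most 3, so the width is 3 − 1 = 2 and tw(G) ≤ 2. For the lower bound, the 3 vertices {0, 2, 3} are pairwise adjacent, and any tree decomposition puts a clique entirely inside one bag — forcing width ≥ 2. The upper and lower bounds meet at 2, so that is the treewidth.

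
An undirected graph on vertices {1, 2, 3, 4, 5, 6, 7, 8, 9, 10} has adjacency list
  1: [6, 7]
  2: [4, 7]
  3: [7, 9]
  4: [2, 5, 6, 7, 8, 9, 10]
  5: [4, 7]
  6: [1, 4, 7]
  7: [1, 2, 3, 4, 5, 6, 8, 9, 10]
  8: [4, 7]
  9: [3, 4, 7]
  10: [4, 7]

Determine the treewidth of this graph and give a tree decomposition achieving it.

Treewidth 2.
One such decomposition:
Bags: B1 = {4, 6, 7}  B2 = {4, 7, 9}  B3 = {4, 7, 10}  B4 = {1, 6, 7}  B5 = {4, 7, 8}  B6 = {2, 4, 7}  B7 = {4, 5, 7}  B8 = {3, 7, 9}
Tree: B1–B2, B2–B3, B1–B4, B1–B5, B1–B6, B1–B7, B2–B8

Each bag holds 3 vertices, so the decomposition has width 2, which upper-bounds the treewidth. For the lower bound, the 3 vertices {1, 6, 7} are pairwise adjacent, and any tree decomposition puts a clique entirely inside one bag — forcing width ≥ 2. Hence tw(G) = 2 exactly.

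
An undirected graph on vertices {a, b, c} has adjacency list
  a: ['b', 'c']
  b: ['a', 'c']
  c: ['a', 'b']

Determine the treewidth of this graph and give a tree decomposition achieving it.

Treewidth 2.
One such decomposition:
Bags: B1 = {a, b, c}
Tree: (single bag)

With just one bag of size 3, the width is 3 − 1 = 2, so tw(G) ≤ 2. For the lower bound, the 3 vertices {a, b, c} are pairwise adjacent, and any tree decomposition puts a clique entirely inside one bag — forcing width ≥ 2. Hence tw(G) = 2 exactly.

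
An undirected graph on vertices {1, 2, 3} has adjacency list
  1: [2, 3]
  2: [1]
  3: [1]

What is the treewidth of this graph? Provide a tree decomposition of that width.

Every bag has size at most 2, so the width is 2 − 1 = 1 and tw(G) ≤ 1. Any graph with an edge has treewidth ≥ 1, and G has the edge 1–3. Hence tw(G) = 1 exactly.

Treewidth 1.
One optimal decomposition is:
Bags: B1 = {1, 3}  B2 = {1, 2}
Tree: B1–B2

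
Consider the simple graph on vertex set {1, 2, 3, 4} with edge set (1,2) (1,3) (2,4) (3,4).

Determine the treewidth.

2

A width-2 tree decomposition is:
Bags: B1 = {2, 3, 4}  B2 = {1, 2, 3}
Tree: B1–B2
Each bag holds 3 vertices, so the decomposition has width 2, which upper-bounds the treewidth. The edges 2–4–3–1–2 form a cycle, so G is not a tree and its treewidth is at least 2. Combining the bounds, tw(G) = 2.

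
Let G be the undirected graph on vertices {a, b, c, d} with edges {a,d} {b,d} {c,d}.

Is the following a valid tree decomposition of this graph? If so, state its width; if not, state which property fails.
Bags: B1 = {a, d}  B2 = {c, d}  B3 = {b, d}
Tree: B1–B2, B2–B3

Every vertex of G appears in some bag (union = {a, b, c, d}); every edge is covered by a bag; and for each vertex v the set of bags containing v is connected in the bag tree. The decomposition is therefore valid. The largest bag has 2 vertices, so the width is 1.

Yes; width 1.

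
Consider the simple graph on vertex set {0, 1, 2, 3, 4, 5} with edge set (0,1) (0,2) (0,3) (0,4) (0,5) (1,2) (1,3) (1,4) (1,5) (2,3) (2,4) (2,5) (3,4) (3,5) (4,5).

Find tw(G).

A width-5 tree decomposition is:
Bags: B1 = {0, 1, 2, 3, 4, 5}
Tree: (single bag)
A single bag containing all 6 vertices is trivially a valid decomposition of width 5. On the other hand G contains the 6-clique {0, 1, 2, 3, 4, 5}. A clique must lie in a single bag of any decomposition, so no decomposition can have width below 5. The upper and lower bounds meet at 5, so that is the treewidth.

5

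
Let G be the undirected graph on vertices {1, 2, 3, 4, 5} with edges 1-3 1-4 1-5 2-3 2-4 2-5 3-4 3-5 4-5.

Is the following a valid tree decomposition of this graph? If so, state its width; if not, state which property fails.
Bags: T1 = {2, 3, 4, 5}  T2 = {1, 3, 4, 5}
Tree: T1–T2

Every vertex of G appears in some bag (union = {1, 2, 3, 4, 5}); every edge is covered by a bag; and for each vertex v the set of bags containing v is connected in the bag tree. The decomposition is therefore valid. The largest bag has 4 vertices, so the width is 3.

Yes; width 3.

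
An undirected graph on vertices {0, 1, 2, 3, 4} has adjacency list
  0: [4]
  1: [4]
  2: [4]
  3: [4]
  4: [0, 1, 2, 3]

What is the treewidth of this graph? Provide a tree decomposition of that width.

Every bag has size at most 2, so the width is 2 − 1 = 1 and tw(G) ≤ 1. Since G has at least one edge (e.g. 4–3), it is not an edgeless graph, so tw(G) ≥ 1. Combining the bounds, tw(G) = 1.

Treewidth 1.
Bags: B1 = {3, 4}  B2 = {2, 4}  B3 = {0, 4}  B4 = {1, 4}
Tree: B1–B2, B1–B3, B1–B4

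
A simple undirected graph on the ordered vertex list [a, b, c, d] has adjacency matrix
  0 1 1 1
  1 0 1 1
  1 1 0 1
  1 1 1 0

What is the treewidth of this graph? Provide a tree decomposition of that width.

Treewidth 3.
One optimal decomposition is:
Bags: B1 = {a, b, c, d}
Tree: (single bag)

With just one bag of size 4, the width is 4 − 1 = 3, so tw(G) ≤ 3. For the lower bound, the 4 vertices {a, b, c, d} are pairwise adjacent, and any tree decomposition puts a clique entirely inside one bag — forcing width ≥ 3. The upper and lower bounds meet at 3, so that is the treewidth.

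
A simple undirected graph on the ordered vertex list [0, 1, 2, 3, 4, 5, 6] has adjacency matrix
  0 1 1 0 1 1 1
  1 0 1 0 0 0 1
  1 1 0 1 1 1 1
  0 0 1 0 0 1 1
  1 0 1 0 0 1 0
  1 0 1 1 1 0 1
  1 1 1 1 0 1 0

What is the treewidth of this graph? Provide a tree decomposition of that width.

Treewidth 3.
Bags: B1 = {0, 2, 5, 6}  B2 = {0, 1, 2, 6}  B3 = {2, 3, 5, 6}  B4 = {0, 2, 4, 5}
Tree: B1–B2, B1–B3, B1–B4

The largest bag has 4 vertices, giving width 3; this decomposition certifies tw(G) ≤ 3. Conversely, {0, 1, 2, 6} is a clique of size 4, and the vertices of any clique must share a bag in every tree decomposition; so some bag has ≥ 4 vertices and tw(G) ≥ 3. The upper and lower bounds meet at 3, so that is the treewidth.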